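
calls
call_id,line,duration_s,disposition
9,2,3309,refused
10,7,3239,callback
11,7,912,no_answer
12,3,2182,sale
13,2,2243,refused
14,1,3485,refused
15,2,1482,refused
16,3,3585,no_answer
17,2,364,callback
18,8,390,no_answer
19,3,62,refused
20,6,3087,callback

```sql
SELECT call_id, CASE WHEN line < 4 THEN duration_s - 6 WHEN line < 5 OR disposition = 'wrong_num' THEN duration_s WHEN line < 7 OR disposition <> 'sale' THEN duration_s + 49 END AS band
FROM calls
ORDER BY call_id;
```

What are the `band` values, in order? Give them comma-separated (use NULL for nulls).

call_id=9: line < 4 → 3303
call_id=10: line < 7 OR disposition <> 'sale' → 3288
call_id=11: line < 7 OR disposition <> 'sale' → 961
call_id=12: line < 4 → 2176
call_id=13: line < 4 → 2237
call_id=14: line < 4 → 3479
call_id=15: line < 4 → 1476
call_id=16: line < 4 → 3579
call_id=17: line < 4 → 358
call_id=18: line < 7 OR disposition <> 'sale' → 439
call_id=19: line < 4 → 56
call_id=20: line < 7 OR disposition <> 'sale' → 3136

3303, 3288, 961, 2176, 2237, 3479, 1476, 3579, 358, 439, 56, 3136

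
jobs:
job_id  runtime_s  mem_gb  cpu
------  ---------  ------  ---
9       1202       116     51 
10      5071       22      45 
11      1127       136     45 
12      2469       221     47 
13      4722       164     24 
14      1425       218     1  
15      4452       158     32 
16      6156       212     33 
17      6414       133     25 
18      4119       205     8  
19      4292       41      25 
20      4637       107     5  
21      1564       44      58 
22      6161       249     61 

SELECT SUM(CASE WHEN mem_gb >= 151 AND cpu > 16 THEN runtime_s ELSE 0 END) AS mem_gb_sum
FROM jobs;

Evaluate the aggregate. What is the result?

23960

job_id=9: ✗
job_id=10: ✗
job_id=11: ✗
job_id=12: ✓ → 2469
job_id=13: ✓ → 4722
job_id=14: ✗
job_id=15: ✓ → 4452
job_id=16: ✓ → 6156
job_id=17: ✗
job_id=18: ✗
job_id=19: ✗
job_id=20: ✗
job_id=21: ✗
job_id=22: ✓ → 6161
mem_gb_sum = 2469 + 4722 + 4452 + 6156 + 6161 = 23960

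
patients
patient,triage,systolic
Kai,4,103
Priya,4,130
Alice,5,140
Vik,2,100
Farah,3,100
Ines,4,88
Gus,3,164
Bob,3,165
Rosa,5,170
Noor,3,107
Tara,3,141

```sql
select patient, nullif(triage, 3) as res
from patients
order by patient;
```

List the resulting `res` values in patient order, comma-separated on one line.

5, NULL, NULL, NULL, 4, 4, NULL, 4, 5, NULL, 2

patient=Alice: triage=5 vs 3: differ → 5
patient=Bob: triage=3 vs 3: equal → NULL
patient=Farah: triage=3 vs 3: equal → NULL
patient=Gus: triage=3 vs 3: equal → NULL
patient=Ines: triage=4 vs 3: differ → 4
patient=Kai: triage=4 vs 3: differ → 4
patient=Noor: triage=3 vs 3: equal → NULL
patient=Priya: triage=4 vs 3: differ → 4
patient=Rosa: triage=5 vs 3: differ → 5
patient=Tara: triage=3 vs 3: equal → NULL
patient=Vik: triage=2 vs 3: differ → 2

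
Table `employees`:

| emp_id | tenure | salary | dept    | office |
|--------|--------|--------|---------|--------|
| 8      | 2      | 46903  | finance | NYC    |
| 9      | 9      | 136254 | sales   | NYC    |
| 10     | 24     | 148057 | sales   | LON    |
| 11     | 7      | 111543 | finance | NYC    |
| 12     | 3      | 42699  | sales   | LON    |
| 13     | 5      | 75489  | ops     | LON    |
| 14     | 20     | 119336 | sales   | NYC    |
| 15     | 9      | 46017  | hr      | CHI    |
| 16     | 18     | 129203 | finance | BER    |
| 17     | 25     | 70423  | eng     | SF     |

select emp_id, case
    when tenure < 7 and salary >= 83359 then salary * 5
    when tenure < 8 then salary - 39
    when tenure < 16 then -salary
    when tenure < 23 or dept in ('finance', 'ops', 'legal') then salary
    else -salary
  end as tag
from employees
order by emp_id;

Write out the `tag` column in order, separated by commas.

emp_id=8: tenure < 8 → 46864
emp_id=9: tenure < 16 → -136254
emp_id=10: ELSE → -148057
emp_id=11: tenure < 8 → 111504
emp_id=12: tenure < 8 → 42660
emp_id=13: tenure < 8 → 75450
emp_id=14: tenure < 23 or dept in ('finance', 'ops', 'legal') → 119336
emp_id=15: tenure < 16 → -46017
emp_id=16: tenure < 23 or dept in ('finance', 'ops', 'legal') → 129203
emp_id=17: ELSE → -70423

46864, -136254, -148057, 111504, 42660, 75450, 119336, -46017, 129203, -70423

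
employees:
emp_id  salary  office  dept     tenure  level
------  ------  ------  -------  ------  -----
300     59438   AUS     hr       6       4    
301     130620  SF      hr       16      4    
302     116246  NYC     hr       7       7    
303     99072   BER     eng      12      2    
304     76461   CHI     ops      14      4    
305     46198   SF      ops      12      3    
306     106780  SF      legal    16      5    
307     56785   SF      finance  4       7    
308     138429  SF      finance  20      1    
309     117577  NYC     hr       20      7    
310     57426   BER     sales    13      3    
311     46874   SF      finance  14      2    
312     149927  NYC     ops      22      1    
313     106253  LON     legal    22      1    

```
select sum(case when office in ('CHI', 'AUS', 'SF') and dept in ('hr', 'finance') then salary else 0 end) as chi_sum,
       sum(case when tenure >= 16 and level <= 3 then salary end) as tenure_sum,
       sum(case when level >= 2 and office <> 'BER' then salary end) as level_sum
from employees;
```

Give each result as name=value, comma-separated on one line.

chi_sum=432146, tenure_sum=394609, level_sum=756979

[chi_sum: office in ('CHI', 'AUS', 'SF') and dept in ('hr', 'finance')]
emp_id=300: ✓ → 59438
emp_id=301: ✓ → 130620
emp_id=302: ✗
emp_id=303: ✗
emp_id=304: ✗
emp_id=305: ✗
emp_id=306: ✗
emp_id=307: ✓ → 56785
emp_id=308: ✓ → 138429
emp_id=309: ✗
emp_id=310: ✗
emp_id=311: ✓ → 46874
emp_id=312: ✗
emp_id=313: ✗
chi_sum = 59438 + 130620 + 56785 + 138429 + 46874 = 432146
—
[tenure_sum: tenure >= 16 and level <= 3]
emp_id=300: ✗
emp_id=301: ✗
emp_id=302: ✗
emp_id=303: ✗
emp_id=304: ✗
emp_id=305: ✗
emp_id=306: ✗
emp_id=307: ✗
emp_id=308: ✓ → 138429
emp_id=309: ✗
emp_id=310: ✗
emp_id=311: ✗
emp_id=312: ✓ → 149927
emp_id=313: ✓ → 106253
tenure_sum = 138429 + 149927 + 106253 = 394609
—
[level_sum: level >= 2 and office <> 'BER']
emp_id=300: ✓ → 59438
emp_id=301: ✓ → 130620
emp_id=302: ✓ → 116246
emp_id=303: ✗
emp_id=304: ✓ → 76461
emp_id=305: ✓ → 46198
emp_id=306: ✓ → 106780
emp_id=307: ✓ → 56785
emp_id=308: ✗
emp_id=309: ✓ → 117577
emp_id=310: ✗
emp_id=311: ✓ → 46874
emp_id=312: ✗
emp_id=313: ✗
level_sum = 59438 + 130620 + 116246 + 76461 + 46198 + 106780 + 56785 + 117577 + 46874 = 756979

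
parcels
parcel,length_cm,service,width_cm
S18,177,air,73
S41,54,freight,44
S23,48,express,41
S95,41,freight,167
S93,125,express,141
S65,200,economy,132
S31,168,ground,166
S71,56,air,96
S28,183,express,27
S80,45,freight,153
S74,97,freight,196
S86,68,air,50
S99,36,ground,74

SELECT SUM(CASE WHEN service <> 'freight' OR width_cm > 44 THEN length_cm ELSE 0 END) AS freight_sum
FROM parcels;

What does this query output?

parcel=S18: ✓ → 177
parcel=S41: ✗
parcel=S23: ✓ → 48
parcel=S95: ✓ → 41
parcel=S93: ✓ → 125
parcel=S65: ✓ → 200
parcel=S31: ✓ → 168
parcel=S71: ✓ → 56
parcel=S28: ✓ → 183
parcel=S80: ✓ → 45
parcel=S74: ✓ → 97
parcel=S86: ✓ → 68
parcel=S99: ✓ → 36
freight_sum = 177 + 48 + 41 + 125 + 200 + 168 + 56 + 183 + 45 + 97 + 68 + 36 = 1244

1244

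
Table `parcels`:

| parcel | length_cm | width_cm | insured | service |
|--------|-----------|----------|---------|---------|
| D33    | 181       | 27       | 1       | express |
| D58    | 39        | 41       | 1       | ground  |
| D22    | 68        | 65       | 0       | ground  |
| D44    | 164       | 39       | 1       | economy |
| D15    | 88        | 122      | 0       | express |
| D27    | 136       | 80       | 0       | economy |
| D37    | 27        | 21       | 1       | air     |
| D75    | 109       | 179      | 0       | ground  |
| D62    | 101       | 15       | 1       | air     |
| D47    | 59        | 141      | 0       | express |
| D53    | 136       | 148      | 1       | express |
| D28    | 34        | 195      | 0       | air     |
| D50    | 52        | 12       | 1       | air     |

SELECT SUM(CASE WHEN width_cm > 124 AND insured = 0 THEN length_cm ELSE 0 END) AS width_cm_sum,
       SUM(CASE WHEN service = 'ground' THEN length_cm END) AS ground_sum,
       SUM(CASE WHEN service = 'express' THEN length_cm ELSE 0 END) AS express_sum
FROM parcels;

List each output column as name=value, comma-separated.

width_cm_sum=202, ground_sum=216, express_sum=464

[width_cm_sum: width_cm > 124 AND insured = 0]
parcel=D33: ✗
parcel=D58: ✗
parcel=D22: ✗
parcel=D44: ✗
parcel=D15: ✗
parcel=D27: ✗
parcel=D37: ✗
parcel=D75: ✓ → 109
parcel=D62: ✗
parcel=D47: ✓ → 59
parcel=D53: ✗
parcel=D28: ✓ → 34
parcel=D50: ✗
width_cm_sum = 109 + 59 + 34 = 202
—
[ground_sum: service = 'ground']
parcel=D33: ✗
parcel=D58: ✓ → 39
parcel=D22: ✓ → 68
parcel=D44: ✗
parcel=D15: ✗
parcel=D27: ✗
parcel=D37: ✗
parcel=D75: ✓ → 109
parcel=D62: ✗
parcel=D47: ✗
parcel=D53: ✗
parcel=D28: ✗
parcel=D50: ✗
ground_sum = 39 + 68 + 109 = 216
—
[express_sum: service = 'express']
parcel=D33: ✓ → 181
parcel=D58: ✗
parcel=D22: ✗
parcel=D44: ✗
parcel=D15: ✓ → 88
parcel=D27: ✗
parcel=D37: ✗
parcel=D75: ✗
parcel=D62: ✗
parcel=D47: ✓ → 59
parcel=D53: ✓ → 136
parcel=D28: ✗
parcel=D50: ✗
express_sum = 181 + 88 + 59 + 136 = 464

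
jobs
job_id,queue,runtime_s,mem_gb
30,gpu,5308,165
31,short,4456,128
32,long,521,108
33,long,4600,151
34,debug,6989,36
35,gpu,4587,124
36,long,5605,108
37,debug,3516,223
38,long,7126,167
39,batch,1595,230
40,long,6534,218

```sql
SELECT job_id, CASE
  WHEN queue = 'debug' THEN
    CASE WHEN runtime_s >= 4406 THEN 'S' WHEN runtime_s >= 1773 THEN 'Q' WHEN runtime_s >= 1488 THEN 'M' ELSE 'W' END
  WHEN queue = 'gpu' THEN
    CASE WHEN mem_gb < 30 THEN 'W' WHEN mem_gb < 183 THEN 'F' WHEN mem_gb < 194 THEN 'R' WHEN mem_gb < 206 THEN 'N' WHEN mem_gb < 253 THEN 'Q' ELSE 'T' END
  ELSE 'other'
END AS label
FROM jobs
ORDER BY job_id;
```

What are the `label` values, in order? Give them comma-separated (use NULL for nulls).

job_id=30: queue='gpu' → inner[mem_gb < 183] → F
job_id=31: queue='short' → outer ELSE → other
job_id=32: queue='long' → outer ELSE → other
job_id=33: queue='long' → outer ELSE → other
job_id=34: queue='debug' → inner[runtime_s >= 4406] → S
job_id=35: queue='gpu' → inner[mem_gb < 183] → F
job_id=36: queue='long' → outer ELSE → other
job_id=37: queue='debug' → inner[runtime_s >= 1773] → Q
job_id=38: queue='long' → outer ELSE → other
job_id=39: queue='batch' → outer ELSE → other
job_id=40: queue='long' → outer ELSE → other

F, other, other, other, S, F, other, Q, other, other, other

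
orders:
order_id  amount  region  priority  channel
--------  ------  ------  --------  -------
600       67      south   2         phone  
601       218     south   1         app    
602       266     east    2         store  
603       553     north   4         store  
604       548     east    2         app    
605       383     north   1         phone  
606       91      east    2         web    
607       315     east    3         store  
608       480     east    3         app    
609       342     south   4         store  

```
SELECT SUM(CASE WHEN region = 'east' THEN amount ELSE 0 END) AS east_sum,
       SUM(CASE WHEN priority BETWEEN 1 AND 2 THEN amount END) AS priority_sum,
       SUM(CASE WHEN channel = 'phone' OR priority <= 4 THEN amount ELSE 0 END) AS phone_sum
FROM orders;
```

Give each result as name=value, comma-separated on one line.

east_sum=1700, priority_sum=1573, phone_sum=3263

[east_sum: region = 'east']
order_id=600: ✗
order_id=601: ✗
order_id=602: ✓ → 266
order_id=603: ✗
order_id=604: ✓ → 548
order_id=605: ✗
order_id=606: ✓ → 91
order_id=607: ✓ → 315
order_id=608: ✓ → 480
order_id=609: ✗
east_sum = 266 + 548 + 91 + 315 + 480 = 1700
—
[priority_sum: priority BETWEEN 1 AND 2]
order_id=600: ✓ → 67
order_id=601: ✓ → 218
order_id=602: ✓ → 266
order_id=603: ✗
order_id=604: ✓ → 548
order_id=605: ✓ → 383
order_id=606: ✓ → 91
order_id=607: ✗
order_id=608: ✗
order_id=609: ✗
priority_sum = 67 + 218 + 266 + 548 + 383 + 91 = 1573
—
[phone_sum: channel = 'phone' OR priority <= 4]
order_id=600: ✓ → 67
order_id=601: ✓ → 218
order_id=602: ✓ → 266
order_id=603: ✓ → 553
order_id=604: ✓ → 548
order_id=605: ✓ → 383
order_id=606: ✓ → 91
order_id=607: ✓ → 315
order_id=608: ✓ → 480
order_id=609: ✓ → 342
phone_sum = 67 + 218 + 266 + 553 + 548 + 383 + 91 + 315 + 480 + 342 = 3263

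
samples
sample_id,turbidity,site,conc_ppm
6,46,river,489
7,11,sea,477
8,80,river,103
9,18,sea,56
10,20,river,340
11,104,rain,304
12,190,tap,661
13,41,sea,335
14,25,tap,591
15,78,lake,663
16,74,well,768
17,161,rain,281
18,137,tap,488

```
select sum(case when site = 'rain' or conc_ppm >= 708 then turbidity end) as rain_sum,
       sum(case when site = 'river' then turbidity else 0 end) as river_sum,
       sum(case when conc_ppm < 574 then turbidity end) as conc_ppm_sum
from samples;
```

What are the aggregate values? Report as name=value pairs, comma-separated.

[rain_sum: site = 'rain' or conc_ppm >= 708]
sample_id=6: ✗
sample_id=7: ✗
sample_id=8: ✗
sample_id=9: ✗
sample_id=10: ✗
sample_id=11: ✓ → 104
sample_id=12: ✗
sample_id=13: ✗
sample_id=14: ✗
sample_id=15: ✗
sample_id=16: ✓ → 74
sample_id=17: ✓ → 161
sample_id=18: ✗
rain_sum = 104 + 74 + 161 = 339
—
[river_sum: site = 'river']
sample_id=6: ✓ → 46
sample_id=7: ✗
sample_id=8: ✓ → 80
sample_id=9: ✗
sample_id=10: ✓ → 20
sample_id=11: ✗
sample_id=12: ✗
sample_id=13: ✗
sample_id=14: ✗
sample_id=15: ✗
sample_id=16: ✗
sample_id=17: ✗
sample_id=18: ✗
river_sum = 46 + 80 + 20 = 146
—
[conc_ppm_sum: conc_ppm < 574]
sample_id=6: ✓ → 46
sample_id=7: ✓ → 11
sample_id=8: ✓ → 80
sample_id=9: ✓ → 18
sample_id=10: ✓ → 20
sample_id=11: ✓ → 104
sample_id=12: ✗
sample_id=13: ✓ → 41
sample_id=14: ✗
sample_id=15: ✗
sample_id=16: ✗
sample_id=17: ✓ → 161
sample_id=18: ✓ → 137
conc_ppm_sum = 46 + 11 + 80 + 18 + 20 + 104 + 41 + 161 + 137 = 618

rain_sum=339, river_sum=146, conc_ppm_sum=618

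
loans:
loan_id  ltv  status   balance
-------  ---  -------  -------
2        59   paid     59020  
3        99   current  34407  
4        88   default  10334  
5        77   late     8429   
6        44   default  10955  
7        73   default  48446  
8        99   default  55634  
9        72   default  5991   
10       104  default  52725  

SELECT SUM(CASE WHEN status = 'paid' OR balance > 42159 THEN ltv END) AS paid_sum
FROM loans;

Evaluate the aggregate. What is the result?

loan_id=2: ✓ → 59
loan_id=3: ✗
loan_id=4: ✗
loan_id=5: ✗
loan_id=6: ✗
loan_id=7: ✓ → 73
loan_id=8: ✓ → 99
loan_id=9: ✗
loan_id=10: ✓ → 104
paid_sum = 59 + 73 + 99 + 104 = 335

335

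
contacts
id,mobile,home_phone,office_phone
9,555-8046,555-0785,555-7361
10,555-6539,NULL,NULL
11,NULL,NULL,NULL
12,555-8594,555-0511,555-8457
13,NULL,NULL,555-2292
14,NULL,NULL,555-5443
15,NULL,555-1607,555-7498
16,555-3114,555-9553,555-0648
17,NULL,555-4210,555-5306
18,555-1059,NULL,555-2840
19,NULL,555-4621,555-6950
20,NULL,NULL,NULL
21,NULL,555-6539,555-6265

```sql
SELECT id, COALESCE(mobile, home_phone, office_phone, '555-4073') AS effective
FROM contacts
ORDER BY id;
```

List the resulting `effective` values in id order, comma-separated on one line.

555-8046, 555-6539, 555-4073, 555-8594, 555-2292, 555-5443, 555-1607, 555-3114, 555-4210, 555-1059, 555-4621, 555-4073, 555-6539

id=9: mobile=555-8046 → 555-8046
id=10: mobile=555-6539 → 555-6539
id=11: mobile=NULL, home_phone=NULL, office_phone=NULL, → literal 555-4073 → 555-4073
id=12: mobile=555-8594 → 555-8594
id=13: mobile=NULL, home_phone=NULL, office_phone=555-2292 → 555-2292
id=14: mobile=NULL, home_phone=NULL, office_phone=555-5443 → 555-5443
id=15: mobile=NULL, home_phone=555-1607 → 555-1607
id=16: mobile=555-3114 → 555-3114
id=17: mobile=NULL, home_phone=555-4210 → 555-4210
id=18: mobile=555-1059 → 555-1059
id=19: mobile=NULL, home_phone=555-4621 → 555-4621
id=20: mobile=NULL, home_phone=NULL, office_phone=NULL, → literal 555-4073 → 555-4073
id=21: mobile=NULL, home_phone=555-6539 → 555-6539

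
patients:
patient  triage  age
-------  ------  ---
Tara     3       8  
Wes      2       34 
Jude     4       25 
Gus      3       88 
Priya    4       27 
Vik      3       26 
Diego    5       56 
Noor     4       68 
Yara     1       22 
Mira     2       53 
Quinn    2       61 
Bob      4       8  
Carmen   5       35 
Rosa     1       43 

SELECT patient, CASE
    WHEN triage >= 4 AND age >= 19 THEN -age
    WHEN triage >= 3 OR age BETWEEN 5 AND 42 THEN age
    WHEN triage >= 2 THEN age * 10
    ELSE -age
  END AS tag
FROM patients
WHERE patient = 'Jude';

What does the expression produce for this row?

-25

patient = Jude: triage=4, age=25.
triage >= 4 AND age >= 19 → true → -25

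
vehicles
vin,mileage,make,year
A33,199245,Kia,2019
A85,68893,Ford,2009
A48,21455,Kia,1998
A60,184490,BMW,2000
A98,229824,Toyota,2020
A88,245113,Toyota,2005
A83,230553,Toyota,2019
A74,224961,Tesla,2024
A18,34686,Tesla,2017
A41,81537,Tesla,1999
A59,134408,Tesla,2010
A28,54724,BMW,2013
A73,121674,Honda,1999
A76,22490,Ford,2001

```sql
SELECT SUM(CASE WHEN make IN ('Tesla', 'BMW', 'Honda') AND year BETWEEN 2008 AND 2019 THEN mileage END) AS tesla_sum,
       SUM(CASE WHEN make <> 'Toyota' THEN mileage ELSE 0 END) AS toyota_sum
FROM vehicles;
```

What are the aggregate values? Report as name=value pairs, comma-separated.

[tesla_sum: make IN ('Tesla', 'BMW', 'Honda') AND year BETWEEN 2008 AND 2019]
vin=A33: ✗
vin=A85: ✗
vin=A48: ✗
vin=A60: ✗
vin=A98: ✗
vin=A88: ✗
vin=A83: ✗
vin=A74: ✗
vin=A18: ✓ → 34686
vin=A41: ✗
vin=A59: ✓ → 134408
vin=A28: ✓ → 54724
vin=A73: ✗
vin=A76: ✗
tesla_sum = 34686 + 134408 + 54724 = 223818
—
[toyota_sum: make <> 'Toyota']
vin=A33: ✓ → 199245
vin=A85: ✓ → 68893
vin=A48: ✓ → 21455
vin=A60: ✓ → 184490
vin=A98: ✗
vin=A88: ✗
vin=A83: ✗
vin=A74: ✓ → 224961
vin=A18: ✓ → 34686
vin=A41: ✓ → 81537
vin=A59: ✓ → 134408
vin=A28: ✓ → 54724
vin=A73: ✓ → 121674
vin=A76: ✓ → 22490
toyota_sum = 199245 + 68893 + 21455 + 184490 + 224961 + 34686 + 81537 + 134408 + 54724 + 121674 + 22490 = 1148563

tesla_sum=223818, toyota_sum=1148563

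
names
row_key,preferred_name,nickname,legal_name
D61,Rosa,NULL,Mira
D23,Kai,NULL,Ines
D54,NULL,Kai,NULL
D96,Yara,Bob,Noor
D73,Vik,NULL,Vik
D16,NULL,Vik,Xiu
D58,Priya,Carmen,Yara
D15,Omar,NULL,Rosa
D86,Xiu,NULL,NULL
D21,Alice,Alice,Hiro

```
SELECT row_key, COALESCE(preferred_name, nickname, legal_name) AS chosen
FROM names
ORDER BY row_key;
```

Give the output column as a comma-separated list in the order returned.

row_key=D15: preferred_name=Omar → Omar
row_key=D16: preferred_name=NULL, nickname=Vik → Vik
row_key=D21: preferred_name=Alice → Alice
row_key=D23: preferred_name=Kai → Kai
row_key=D54: preferred_name=NULL, nickname=Kai → Kai
row_key=D58: preferred_name=Priya → Priya
row_key=D61: preferred_name=Rosa → Rosa
row_key=D73: preferred_name=Vik → Vik
row_key=D86: preferred_name=Xiu → Xiu
row_key=D96: preferred_name=Yara → Yara

Omar, Vik, Alice, Kai, Kai, Priya, Rosa, Vik, Xiu, Yara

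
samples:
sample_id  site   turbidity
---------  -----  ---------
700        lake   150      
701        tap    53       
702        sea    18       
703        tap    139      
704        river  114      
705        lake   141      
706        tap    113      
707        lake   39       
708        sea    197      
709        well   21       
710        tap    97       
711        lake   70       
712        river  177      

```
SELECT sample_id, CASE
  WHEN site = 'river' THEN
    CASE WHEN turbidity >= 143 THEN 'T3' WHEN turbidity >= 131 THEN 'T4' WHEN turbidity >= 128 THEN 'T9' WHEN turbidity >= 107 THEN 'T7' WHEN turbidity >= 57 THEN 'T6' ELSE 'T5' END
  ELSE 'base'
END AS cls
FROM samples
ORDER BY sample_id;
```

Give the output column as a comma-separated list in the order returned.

sample_id=700: site='lake' → outer ELSE → base
sample_id=701: site='tap' → outer ELSE → base
sample_id=702: site='sea' → outer ELSE → base
sample_id=703: site='tap' → outer ELSE → base
sample_id=704: site='river' → inner[turbidity >= 107] → T7
sample_id=705: site='lake' → outer ELSE → base
sample_id=706: site='tap' → outer ELSE → base
sample_id=707: site='lake' → outer ELSE → base
sample_id=708: site='sea' → outer ELSE → base
sample_id=709: site='well' → outer ELSE → base
sample_id=710: site='tap' → outer ELSE → base
sample_id=711: site='lake' → outer ELSE → base
sample_id=712: site='river' → inner[turbidity >= 143] → T3

base, base, base, base, T7, base, base, base, base, base, base, base, T3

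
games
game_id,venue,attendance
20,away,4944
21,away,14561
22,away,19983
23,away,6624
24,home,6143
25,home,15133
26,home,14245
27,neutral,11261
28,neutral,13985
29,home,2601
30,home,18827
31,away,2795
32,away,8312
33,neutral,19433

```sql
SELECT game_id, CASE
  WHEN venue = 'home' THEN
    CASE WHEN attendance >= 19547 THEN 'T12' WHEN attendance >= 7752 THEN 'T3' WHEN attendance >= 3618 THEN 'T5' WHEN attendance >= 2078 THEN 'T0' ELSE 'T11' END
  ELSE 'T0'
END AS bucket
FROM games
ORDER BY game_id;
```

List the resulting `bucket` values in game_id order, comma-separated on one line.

game_id=20: venue='away' → outer ELSE → T0
game_id=21: venue='away' → outer ELSE → T0
game_id=22: venue='away' → outer ELSE → T0
game_id=23: venue='away' → outer ELSE → T0
game_id=24: venue='home' → inner[attendance >= 3618] → T5
game_id=25: venue='home' → inner[attendance >= 7752] → T3
game_id=26: venue='home' → inner[attendance >= 7752] → T3
game_id=27: venue='neutral' → outer ELSE → T0
game_id=28: venue='neutral' → outer ELSE → T0
game_id=29: venue='home' → inner[attendance >= 2078] → T0
game_id=30: venue='home' → inner[attendance >= 7752] → T3
game_id=31: venue='away' → outer ELSE → T0
game_id=32: venue='away' → outer ELSE → T0
game_id=33: venue='neutral' → outer ELSE → T0

T0, T0, T0, T0, T5, T3, T3, T0, T0, T0, T3, T0, T0, T0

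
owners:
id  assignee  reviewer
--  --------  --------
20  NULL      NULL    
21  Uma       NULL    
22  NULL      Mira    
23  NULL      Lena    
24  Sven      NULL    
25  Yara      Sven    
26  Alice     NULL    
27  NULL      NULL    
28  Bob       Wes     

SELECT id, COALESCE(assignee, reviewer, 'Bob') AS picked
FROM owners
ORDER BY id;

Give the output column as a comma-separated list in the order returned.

Bob, Uma, Mira, Lena, Sven, Yara, Alice, Bob, Bob

id=20: assignee=NULL, reviewer=NULL, → literal Bob → Bob
id=21: assignee=Uma → Uma
id=22: assignee=NULL, reviewer=Mira → Mira
id=23: assignee=NULL, reviewer=Lena → Lena
id=24: assignee=Sven → Sven
id=25: assignee=Yara → Yara
id=26: assignee=Alice → Alice
id=27: assignee=NULL, reviewer=NULL, → literal Bob → Bob
id=28: assignee=Bob → Bob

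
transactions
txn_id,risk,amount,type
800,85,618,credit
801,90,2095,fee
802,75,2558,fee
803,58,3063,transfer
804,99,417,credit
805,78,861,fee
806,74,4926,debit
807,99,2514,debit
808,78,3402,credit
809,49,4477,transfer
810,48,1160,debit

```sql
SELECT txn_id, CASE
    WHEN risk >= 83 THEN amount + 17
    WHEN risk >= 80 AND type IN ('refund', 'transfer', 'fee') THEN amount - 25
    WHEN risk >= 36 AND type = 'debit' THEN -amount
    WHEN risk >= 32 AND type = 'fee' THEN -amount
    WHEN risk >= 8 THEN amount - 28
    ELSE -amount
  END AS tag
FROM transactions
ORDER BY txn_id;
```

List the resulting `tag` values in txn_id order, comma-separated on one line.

txn_id=800: risk >= 83 → 635
txn_id=801: risk >= 83 → 2112
txn_id=802: risk >= 32 AND type = 'fee' → -2558
txn_id=803: risk >= 8 → 3035
txn_id=804: risk >= 83 → 434
txn_id=805: risk >= 32 AND type = 'fee' → -861
txn_id=806: risk >= 36 AND type = 'debit' → -4926
txn_id=807: risk >= 83 → 2531
txn_id=808: risk >= 8 → 3374
txn_id=809: risk >= 8 → 4449
txn_id=810: risk >= 36 AND type = 'debit' → -1160

635, 2112, -2558, 3035, 434, -861, -4926, 2531, 3374, 4449, -1160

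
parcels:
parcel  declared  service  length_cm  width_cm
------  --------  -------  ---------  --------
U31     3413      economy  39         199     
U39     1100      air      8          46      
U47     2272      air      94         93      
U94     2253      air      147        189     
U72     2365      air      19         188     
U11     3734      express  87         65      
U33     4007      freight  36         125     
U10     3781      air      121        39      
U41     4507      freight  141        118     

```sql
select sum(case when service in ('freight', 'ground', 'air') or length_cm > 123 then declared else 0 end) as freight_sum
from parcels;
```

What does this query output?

20285

parcel=U31: ✗
parcel=U39: ✓ → 1100
parcel=U47: ✓ → 2272
parcel=U94: ✓ → 2253
parcel=U72: ✓ → 2365
parcel=U11: ✗
parcel=U33: ✓ → 4007
parcel=U10: ✓ → 3781
parcel=U41: ✓ → 4507
freight_sum = 1100 + 2272 + 2253 + 2365 + 4007 + 3781 + 4507 = 20285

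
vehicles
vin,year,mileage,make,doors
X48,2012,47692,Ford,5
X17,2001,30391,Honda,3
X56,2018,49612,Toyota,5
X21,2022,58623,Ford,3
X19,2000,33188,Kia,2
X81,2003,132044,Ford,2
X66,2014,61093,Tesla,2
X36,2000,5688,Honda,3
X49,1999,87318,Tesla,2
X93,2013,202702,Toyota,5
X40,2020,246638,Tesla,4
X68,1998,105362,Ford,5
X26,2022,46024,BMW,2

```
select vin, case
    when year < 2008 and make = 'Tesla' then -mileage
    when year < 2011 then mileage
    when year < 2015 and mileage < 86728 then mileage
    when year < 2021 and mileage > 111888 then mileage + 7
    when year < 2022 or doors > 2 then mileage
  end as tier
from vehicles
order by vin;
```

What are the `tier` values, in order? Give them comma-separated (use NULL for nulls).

30391, 33188, 58623, NULL, 5688, 246645, 47692, -87318, 49612, 61093, 105362, 132044, 202709

vin=X17: year < 2011 → 30391
vin=X19: year < 2011 → 33188
vin=X21: year < 2022 or doors > 2 → 58623
vin=X26: (no match → NULL) → NULL
vin=X36: year < 2011 → 5688
vin=X40: year < 2021 and mileage > 111888 → 246645
vin=X48: year < 2015 and mileage < 86728 → 47692
vin=X49: year < 2008 and make = 'Tesla' → -87318
vin=X56: year < 2022 or doors > 2 → 49612
vin=X66: year < 2015 and mileage < 86728 → 61093
vin=X68: year < 2011 → 105362
vin=X81: year < 2011 → 132044
vin=X93: year < 2021 and mileage > 111888 → 202709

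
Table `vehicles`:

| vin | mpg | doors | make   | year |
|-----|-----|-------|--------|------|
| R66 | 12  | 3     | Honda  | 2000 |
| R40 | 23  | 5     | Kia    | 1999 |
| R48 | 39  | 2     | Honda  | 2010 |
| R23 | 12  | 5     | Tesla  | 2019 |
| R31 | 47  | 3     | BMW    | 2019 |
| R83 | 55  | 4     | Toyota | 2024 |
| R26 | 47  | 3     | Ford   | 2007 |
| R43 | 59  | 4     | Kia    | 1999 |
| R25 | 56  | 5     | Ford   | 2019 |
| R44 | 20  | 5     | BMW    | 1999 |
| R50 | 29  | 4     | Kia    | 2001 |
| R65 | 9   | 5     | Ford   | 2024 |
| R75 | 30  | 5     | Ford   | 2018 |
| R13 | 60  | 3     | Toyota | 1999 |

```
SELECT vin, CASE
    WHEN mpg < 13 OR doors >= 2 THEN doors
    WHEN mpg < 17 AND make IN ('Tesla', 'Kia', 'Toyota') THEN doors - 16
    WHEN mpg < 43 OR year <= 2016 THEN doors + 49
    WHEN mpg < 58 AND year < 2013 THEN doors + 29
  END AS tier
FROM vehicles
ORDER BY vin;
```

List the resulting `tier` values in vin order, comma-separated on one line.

vin=R13: mpg < 13 OR doors >= 2 → 3
vin=R23: mpg < 13 OR doors >= 2 → 5
vin=R25: mpg < 13 OR doors >= 2 → 5
vin=R26: mpg < 13 OR doors >= 2 → 3
vin=R31: mpg < 13 OR doors >= 2 → 3
vin=R40: mpg < 13 OR doors >= 2 → 5
vin=R43: mpg < 13 OR doors >= 2 → 4
vin=R44: mpg < 13 OR doors >= 2 → 5
vin=R48: mpg < 13 OR doors >= 2 → 2
vin=R50: mpg < 13 OR doors >= 2 → 4
vin=R65: mpg < 13 OR doors >= 2 → 5
vin=R66: mpg < 13 OR doors >= 2 → 3
vin=R75: mpg < 13 OR doors >= 2 → 5
vin=R83: mpg < 13 OR doors >= 2 → 4

3, 5, 5, 3, 3, 5, 4, 5, 2, 4, 5, 3, 5, 4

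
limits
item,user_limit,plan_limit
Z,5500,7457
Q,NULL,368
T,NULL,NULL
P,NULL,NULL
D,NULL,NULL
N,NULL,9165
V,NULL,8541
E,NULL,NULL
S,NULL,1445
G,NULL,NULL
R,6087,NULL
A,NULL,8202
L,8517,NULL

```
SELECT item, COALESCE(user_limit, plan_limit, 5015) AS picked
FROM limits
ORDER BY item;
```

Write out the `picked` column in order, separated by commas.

item=A: user_limit=NULL, plan_limit=8202 → 8202
item=D: user_limit=NULL, plan_limit=NULL, → literal 5015 → 5015
item=E: user_limit=NULL, plan_limit=NULL, → literal 5015 → 5015
item=G: user_limit=NULL, plan_limit=NULL, → literal 5015 → 5015
item=L: user_limit=8517 → 8517
item=N: user_limit=NULL, plan_limit=9165 → 9165
item=P: user_limit=NULL, plan_limit=NULL, → literal 5015 → 5015
item=Q: user_limit=NULL, plan_limit=368 → 368
item=R: user_limit=6087 → 6087
item=S: user_limit=NULL, plan_limit=1445 → 1445
item=T: user_limit=NULL, plan_limit=NULL, → literal 5015 → 5015
item=V: user_limit=NULL, plan_limit=8541 → 8541
item=Z: user_limit=5500 → 5500

8202, 5015, 5015, 5015, 8517, 9165, 5015, 368, 6087, 1445, 5015, 8541, 5500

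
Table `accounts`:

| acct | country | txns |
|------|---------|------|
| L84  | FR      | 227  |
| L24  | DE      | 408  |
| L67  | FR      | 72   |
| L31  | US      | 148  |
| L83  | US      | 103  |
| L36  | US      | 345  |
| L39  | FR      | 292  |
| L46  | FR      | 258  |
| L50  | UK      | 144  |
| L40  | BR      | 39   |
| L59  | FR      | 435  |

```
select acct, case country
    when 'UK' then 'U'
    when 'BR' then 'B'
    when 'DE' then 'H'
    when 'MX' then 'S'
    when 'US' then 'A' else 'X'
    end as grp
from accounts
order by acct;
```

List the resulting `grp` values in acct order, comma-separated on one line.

H, A, A, X, B, X, U, X, X, A, X

acct=L24: country='DE' → H
acct=L31: country='US' → A
acct=L36: country='US' → A
acct=L39: ELSE → X
acct=L40: country='BR' → B
acct=L46: ELSE → X
acct=L50: country='UK' → U
acct=L59: ELSE → X
acct=L67: ELSE → X
acct=L83: country='US' → A
acct=L84: ELSE → X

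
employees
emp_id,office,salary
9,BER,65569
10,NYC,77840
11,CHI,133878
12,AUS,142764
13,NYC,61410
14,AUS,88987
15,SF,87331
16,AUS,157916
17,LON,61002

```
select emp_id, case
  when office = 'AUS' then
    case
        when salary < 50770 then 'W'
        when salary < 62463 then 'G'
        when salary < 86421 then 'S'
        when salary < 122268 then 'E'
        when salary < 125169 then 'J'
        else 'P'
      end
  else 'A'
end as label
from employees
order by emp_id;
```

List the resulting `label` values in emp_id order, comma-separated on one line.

emp_id=9: office='BER' → outer ELSE → A
emp_id=10: office='NYC' → outer ELSE → A
emp_id=11: office='CHI' → outer ELSE → A
emp_id=12: office='AUS' → inner[ELSE] → P
emp_id=13: office='NYC' → outer ELSE → A
emp_id=14: office='AUS' → inner[salary < 122268] → E
emp_id=15: office='SF' → outer ELSE → A
emp_id=16: office='AUS' → inner[ELSE] → P
emp_id=17: office='LON' → outer ELSE → A

A, A, A, P, A, E, A, P, A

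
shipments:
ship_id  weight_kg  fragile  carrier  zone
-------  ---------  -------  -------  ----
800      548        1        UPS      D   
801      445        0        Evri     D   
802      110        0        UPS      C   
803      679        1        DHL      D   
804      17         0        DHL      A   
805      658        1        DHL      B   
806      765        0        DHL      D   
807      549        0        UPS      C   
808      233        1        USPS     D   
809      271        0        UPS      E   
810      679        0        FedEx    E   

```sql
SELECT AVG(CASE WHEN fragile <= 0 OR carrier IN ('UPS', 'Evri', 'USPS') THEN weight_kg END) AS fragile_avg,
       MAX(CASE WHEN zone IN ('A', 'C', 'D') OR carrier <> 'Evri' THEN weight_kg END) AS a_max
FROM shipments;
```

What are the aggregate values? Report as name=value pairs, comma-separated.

fragile_avg=401.8888888889, a_max=765

[fragile_avg: fragile <= 0 OR carrier IN ('UPS', 'Evri', 'USPS')]
ship_id=800: ✓ → 548
ship_id=801: ✓ → 445
ship_id=802: ✓ → 110
ship_id=803: ✗
ship_id=804: ✓ → 17
ship_id=805: ✗
ship_id=806: ✓ → 765
ship_id=807: ✓ → 549
ship_id=808: ✓ → 233
ship_id=809: ✓ → 271
ship_id=810: ✓ → 679
fragile_avg = (548 + 445 + 110 + 17 + 765 + 549 + 233 + 271 + 679) / 9 = 401.8888888889
—
[a_max: zone IN ('A', 'C', 'D') OR carrier <> 'Evri']
ship_id=800: ✓ → 548
ship_id=801: ✓ → 445
ship_id=802: ✓ → 110
ship_id=803: ✓ → 679
ship_id=804: ✓ → 17
ship_id=805: ✓ → 658
ship_id=806: ✓ → 765
ship_id=807: ✓ → 549
ship_id=808: ✓ → 233
ship_id=809: ✓ → 271
ship_id=810: ✓ → 679
a_max = MAX(548, 445, 110, 679, 17, 658, 765, 549, 233, 271, 679) = 765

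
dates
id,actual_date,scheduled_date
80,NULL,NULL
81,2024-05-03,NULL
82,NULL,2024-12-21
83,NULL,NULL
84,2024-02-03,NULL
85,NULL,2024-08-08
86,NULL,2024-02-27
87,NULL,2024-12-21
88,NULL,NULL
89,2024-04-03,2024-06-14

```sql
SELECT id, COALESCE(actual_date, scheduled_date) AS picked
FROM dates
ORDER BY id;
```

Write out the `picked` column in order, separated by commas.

id=80: actual_date=NULL, scheduled_date=NULL (all NULL) → NULL
id=81: actual_date=2024-05-03 → 2024-05-03
id=82: actual_date=NULL, scheduled_date=2024-12-21 → 2024-12-21
id=83: actual_date=NULL, scheduled_date=NULL (all NULL) → NULL
id=84: actual_date=2024-02-03 → 2024-02-03
id=85: actual_date=NULL, scheduled_date=2024-08-08 → 2024-08-08
id=86: actual_date=NULL, scheduled_date=2024-02-27 → 2024-02-27
id=87: actual_date=NULL, scheduled_date=2024-12-21 → 2024-12-21
id=88: actual_date=NULL, scheduled_date=NULL (all NULL) → NULL
id=89: actual_date=2024-04-03 → 2024-04-03

NULL, 2024-05-03, 2024-12-21, NULL, 2024-02-03, 2024-08-08, 2024-02-27, 2024-12-21, NULL, 2024-04-03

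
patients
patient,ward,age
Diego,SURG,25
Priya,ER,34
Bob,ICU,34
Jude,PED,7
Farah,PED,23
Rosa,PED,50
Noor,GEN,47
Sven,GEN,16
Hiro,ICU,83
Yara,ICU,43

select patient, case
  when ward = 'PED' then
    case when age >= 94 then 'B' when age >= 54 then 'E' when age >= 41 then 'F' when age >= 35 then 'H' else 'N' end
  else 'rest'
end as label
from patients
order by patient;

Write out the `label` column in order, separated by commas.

rest, rest, N, rest, N, rest, rest, F, rest, rest

patient=Bob: ward='ICU' → outer ELSE → rest
patient=Diego: ward='SURG' → outer ELSE → rest
patient=Farah: ward='PED' → inner[ELSE] → N
patient=Hiro: ward='ICU' → outer ELSE → rest
patient=Jude: ward='PED' → inner[ELSE] → N
patient=Noor: ward='GEN' → outer ELSE → rest
patient=Priya: ward='ER' → outer ELSE → rest
patient=Rosa: ward='PED' → inner[age >= 41] → F
patient=Sven: ward='GEN' → outer ELSE → rest
patient=Yara: ward='ICU' → outer ELSE → rest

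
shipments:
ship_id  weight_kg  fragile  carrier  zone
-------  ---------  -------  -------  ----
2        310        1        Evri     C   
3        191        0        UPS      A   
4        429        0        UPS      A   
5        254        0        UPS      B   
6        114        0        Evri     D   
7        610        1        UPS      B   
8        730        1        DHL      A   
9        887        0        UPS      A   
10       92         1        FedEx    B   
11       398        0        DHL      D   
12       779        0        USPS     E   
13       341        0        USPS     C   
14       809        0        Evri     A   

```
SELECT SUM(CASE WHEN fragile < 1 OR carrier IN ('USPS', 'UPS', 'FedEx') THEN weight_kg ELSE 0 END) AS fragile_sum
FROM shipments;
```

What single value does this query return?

ship_id=2: ✗
ship_id=3: ✓ → 191
ship_id=4: ✓ → 429
ship_id=5: ✓ → 254
ship_id=6: ✓ → 114
ship_id=7: ✓ → 610
ship_id=8: ✗
ship_id=9: ✓ → 887
ship_id=10: ✓ → 92
ship_id=11: ✓ → 398
ship_id=12: ✓ → 779
ship_id=13: ✓ → 341
ship_id=14: ✓ → 809
fragile_sum = 191 + 429 + 254 + 114 + 610 + 887 + 92 + 398 + 779 + 341 + 809 = 4904

4904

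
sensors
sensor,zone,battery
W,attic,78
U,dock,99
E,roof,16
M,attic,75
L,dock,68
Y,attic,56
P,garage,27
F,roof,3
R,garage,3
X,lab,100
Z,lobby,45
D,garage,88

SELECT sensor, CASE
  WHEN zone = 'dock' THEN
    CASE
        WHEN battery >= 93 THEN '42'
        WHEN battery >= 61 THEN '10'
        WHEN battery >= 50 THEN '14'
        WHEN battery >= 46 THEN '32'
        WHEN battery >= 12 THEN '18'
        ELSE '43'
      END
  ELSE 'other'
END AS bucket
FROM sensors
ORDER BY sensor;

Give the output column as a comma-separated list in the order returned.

other, other, other, 10, other, other, other, 42, other, other, other, other

sensor=D: zone='garage' → outer ELSE → other
sensor=E: zone='roof' → outer ELSE → other
sensor=F: zone='roof' → outer ELSE → other
sensor=L: zone='dock' → inner[battery >= 61] → 10
sensor=M: zone='attic' → outer ELSE → other
sensor=P: zone='garage' → outer ELSE → other
sensor=R: zone='garage' → outer ELSE → other
sensor=U: zone='dock' → inner[battery >= 93] → 42
sensor=W: zone='attic' → outer ELSE → other
sensor=X: zone='lab' → outer ELSE → other
sensor=Y: zone='attic' → outer ELSE → other
sensor=Z: zone='lobby' → outer ELSE → other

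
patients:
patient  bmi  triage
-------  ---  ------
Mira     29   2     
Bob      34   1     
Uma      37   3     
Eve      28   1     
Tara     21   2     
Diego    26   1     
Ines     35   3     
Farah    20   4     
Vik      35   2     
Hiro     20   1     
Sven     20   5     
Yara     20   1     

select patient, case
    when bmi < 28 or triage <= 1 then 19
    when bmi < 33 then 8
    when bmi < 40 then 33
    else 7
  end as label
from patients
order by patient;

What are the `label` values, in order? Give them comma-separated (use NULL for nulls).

19, 19, 19, 19, 19, 33, 8, 19, 19, 33, 33, 19

patient=Bob: bmi < 28 or triage <= 1 → 19
patient=Diego: bmi < 28 or triage <= 1 → 19
patient=Eve: bmi < 28 or triage <= 1 → 19
patient=Farah: bmi < 28 or triage <= 1 → 19
patient=Hiro: bmi < 28 or triage <= 1 → 19
patient=Ines: bmi < 40 → 33
patient=Mira: bmi < 33 → 8
patient=Sven: bmi < 28 or triage <= 1 → 19
patient=Tara: bmi < 28 or triage <= 1 → 19
patient=Uma: bmi < 40 → 33
patient=Vik: bmi < 40 → 33
patient=Yara: bmi < 28 or triage <= 1 → 19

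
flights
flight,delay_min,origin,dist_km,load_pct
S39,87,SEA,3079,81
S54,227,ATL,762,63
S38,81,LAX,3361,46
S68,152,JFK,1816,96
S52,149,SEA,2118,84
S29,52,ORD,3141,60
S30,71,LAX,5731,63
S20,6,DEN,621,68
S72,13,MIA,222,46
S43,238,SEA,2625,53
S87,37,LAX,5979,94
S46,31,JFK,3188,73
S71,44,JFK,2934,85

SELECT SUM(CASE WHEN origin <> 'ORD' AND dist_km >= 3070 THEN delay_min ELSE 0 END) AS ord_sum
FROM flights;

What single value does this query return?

307

flight=S39: ✓ → 87
flight=S54: ✗
flight=S38: ✓ → 81
flight=S68: ✗
flight=S52: ✗
flight=S29: ✗
flight=S30: ✓ → 71
flight=S20: ✗
flight=S72: ✗
flight=S43: ✗
flight=S87: ✓ → 37
flight=S46: ✓ → 31
flight=S71: ✗
ord_sum = 87 + 81 + 71 + 37 + 31 = 307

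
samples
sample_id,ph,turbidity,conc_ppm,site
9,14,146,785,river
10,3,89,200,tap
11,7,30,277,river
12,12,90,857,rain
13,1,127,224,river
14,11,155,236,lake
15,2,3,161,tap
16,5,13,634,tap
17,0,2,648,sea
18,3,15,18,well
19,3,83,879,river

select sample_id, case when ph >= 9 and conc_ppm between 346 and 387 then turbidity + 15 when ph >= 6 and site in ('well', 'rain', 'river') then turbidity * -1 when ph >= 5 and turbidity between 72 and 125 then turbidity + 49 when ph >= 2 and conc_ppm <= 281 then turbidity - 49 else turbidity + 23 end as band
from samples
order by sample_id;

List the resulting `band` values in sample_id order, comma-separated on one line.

sample_id=9: ph >= 6 and site in ('well', 'rain', 'river') → -146
sample_id=10: ph >= 2 and conc_ppm <= 281 → 40
sample_id=11: ph >= 6 and site in ('well', 'rain', 'river') → -30
sample_id=12: ph >= 6 and site in ('well', 'rain', 'river') → -90
sample_id=13: ELSE → 150
sample_id=14: ph >= 2 and conc_ppm <= 281 → 106
sample_id=15: ph >= 2 and conc_ppm <= 281 → -46
sample_id=16: ELSE → 36
sample_id=17: ELSE → 25
sample_id=18: ph >= 2 and conc_ppm <= 281 → -34
sample_id=19: ELSE → 106

-146, 40, -30, -90, 150, 106, -46, 36, 25, -34, 106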